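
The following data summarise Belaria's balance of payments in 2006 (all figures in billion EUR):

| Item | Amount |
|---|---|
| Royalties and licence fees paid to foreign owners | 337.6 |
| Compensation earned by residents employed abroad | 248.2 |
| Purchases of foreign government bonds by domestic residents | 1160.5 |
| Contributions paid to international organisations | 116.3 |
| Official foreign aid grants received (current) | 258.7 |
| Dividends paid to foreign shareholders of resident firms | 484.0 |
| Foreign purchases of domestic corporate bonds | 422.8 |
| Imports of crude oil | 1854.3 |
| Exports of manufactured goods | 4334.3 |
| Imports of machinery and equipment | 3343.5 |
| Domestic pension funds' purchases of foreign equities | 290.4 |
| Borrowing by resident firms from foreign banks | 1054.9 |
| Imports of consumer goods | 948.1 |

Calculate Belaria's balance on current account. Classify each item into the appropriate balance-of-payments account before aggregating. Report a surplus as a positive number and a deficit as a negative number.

Goods: -1854.3 - 948.1 + 4334.3 - 3343.5 = -1811.6
Services: -337.6
Primary income: -484.0 + 248.2 = -235.8
Secondary income: -116.3 + 258.7 = 142.4
Current account = (-1811.6) + (-337.6) + (-235.8) + 142.4 = -2242.6
(Excluded from the current account — financial account: purchases of foreign government bonds by domestic residents 1160.5, foreign purchases of domestic corporate bonds 422.8, domestic pension funds' purchases of foreign equities 290.4, borrowing by resident firms from foreign banks 1054.9.)

-2242.6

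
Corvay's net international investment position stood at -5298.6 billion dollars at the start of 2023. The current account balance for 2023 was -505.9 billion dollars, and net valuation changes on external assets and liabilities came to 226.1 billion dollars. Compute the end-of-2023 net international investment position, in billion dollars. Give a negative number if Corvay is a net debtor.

-5578.4

Change in NIIP = current account + net valuation change = -505.9 + 226.1 = -279.8
End-of-year NIIP = -5298.6 + (-279.8) = -5578.4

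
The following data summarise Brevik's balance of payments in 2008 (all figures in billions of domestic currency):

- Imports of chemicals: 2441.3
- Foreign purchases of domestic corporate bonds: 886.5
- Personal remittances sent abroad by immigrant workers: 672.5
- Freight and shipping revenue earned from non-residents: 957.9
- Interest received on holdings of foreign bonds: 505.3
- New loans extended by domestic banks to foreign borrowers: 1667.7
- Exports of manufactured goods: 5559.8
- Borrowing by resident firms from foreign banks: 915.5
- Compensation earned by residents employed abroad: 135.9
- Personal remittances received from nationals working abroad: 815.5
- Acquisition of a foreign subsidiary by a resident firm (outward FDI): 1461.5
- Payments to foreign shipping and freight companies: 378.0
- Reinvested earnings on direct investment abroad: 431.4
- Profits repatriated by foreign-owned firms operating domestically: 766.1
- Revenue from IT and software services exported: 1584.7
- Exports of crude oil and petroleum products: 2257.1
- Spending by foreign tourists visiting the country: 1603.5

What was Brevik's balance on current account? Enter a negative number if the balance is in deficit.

Goods: -2441.3 + 5559.8 + 2257.1 = 5375.6
Services: -378.0 + 957.9 + 1603.5 + 1584.7 = 3768.1
Primary income: -766.1 + 505.3 + 431.4 + 135.9 = 306.5
Secondary income: 815.5 - 672.5 = 143.0
Current account = 5375.6 + 3768.1 + 306.5 + 143.0 = 9593.2
(Excluded from the current account — financial account: foreign purchases of domestic corporate bonds 886.5, new loans extended by domestic banks to foreign borrowers 1667.7, borrowing by resident firms from foreign banks 915.5, acquisition of a foreign subsidiary by a resident firm (outward FDI) 1461.5.)

9593.2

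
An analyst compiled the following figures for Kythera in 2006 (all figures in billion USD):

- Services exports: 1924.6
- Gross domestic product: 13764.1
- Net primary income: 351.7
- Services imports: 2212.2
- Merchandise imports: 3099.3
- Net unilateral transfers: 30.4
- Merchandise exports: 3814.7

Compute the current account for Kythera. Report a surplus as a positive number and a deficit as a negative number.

809.9

Goods balance = 3814.7 - 3099.3 = 715.4
Services balance = 1924.6 - 2212.2 = -287.6
Trade balance (goods + services) = 715.4 + (-287.6) = 427.8
Net primary income = 351.7
Net secondary income = 30.4
Current account = 427.8 + 351.7 + 30.4 = 809.9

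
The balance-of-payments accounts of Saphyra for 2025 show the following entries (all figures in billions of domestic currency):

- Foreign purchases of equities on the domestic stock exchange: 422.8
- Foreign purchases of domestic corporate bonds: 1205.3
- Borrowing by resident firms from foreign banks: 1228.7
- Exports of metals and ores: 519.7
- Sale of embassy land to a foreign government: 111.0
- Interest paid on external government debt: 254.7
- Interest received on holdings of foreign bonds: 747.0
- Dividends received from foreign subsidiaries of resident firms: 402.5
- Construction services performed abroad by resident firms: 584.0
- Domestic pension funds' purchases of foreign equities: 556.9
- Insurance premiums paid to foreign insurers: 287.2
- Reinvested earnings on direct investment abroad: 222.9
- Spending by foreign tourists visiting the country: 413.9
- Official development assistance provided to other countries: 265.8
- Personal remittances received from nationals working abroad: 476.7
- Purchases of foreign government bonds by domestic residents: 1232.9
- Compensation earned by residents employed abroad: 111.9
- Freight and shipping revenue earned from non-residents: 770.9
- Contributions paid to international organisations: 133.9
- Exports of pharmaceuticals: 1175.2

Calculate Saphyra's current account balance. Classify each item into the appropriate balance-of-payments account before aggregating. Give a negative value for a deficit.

4483.1

Goods: 519.7 + 1175.2 = 1694.9
Services: 584.0 - 287.2 + 770.9 + 413.9 = 1481.6
Primary income: -254.7 + 222.9 + 111.9 + 747.0 + 402.5 = 1229.6
Secondary income: 476.7 - 133.9 - 265.8 = 77.0
Current account = 1694.9 + 1481.6 + 1229.6 + 77.0 = 4483.1
(Excluded from the current account — financial account: foreign purchases of equities on the domestic stock exchange 422.8, foreign purchases of domestic corporate bonds 1205.3, borrowing by resident firms from foreign banks 1228.7, domestic pension funds' purchases of foreign equities 556.9, purchases of foreign government bonds by domestic residents 1232.9; capital account: sale of embassy land to a foreign government 111.0.)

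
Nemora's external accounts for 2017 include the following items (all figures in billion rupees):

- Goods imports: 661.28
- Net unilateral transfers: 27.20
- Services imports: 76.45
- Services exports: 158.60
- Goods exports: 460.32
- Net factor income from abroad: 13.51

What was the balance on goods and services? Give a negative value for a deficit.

Goods balance = 460.32 - 661.28 = -200.96
Services balance = 158.60 - 76.45 = 82.15
Trade balance (goods + services) = -200.96 + 82.15 = -118.81

-118.81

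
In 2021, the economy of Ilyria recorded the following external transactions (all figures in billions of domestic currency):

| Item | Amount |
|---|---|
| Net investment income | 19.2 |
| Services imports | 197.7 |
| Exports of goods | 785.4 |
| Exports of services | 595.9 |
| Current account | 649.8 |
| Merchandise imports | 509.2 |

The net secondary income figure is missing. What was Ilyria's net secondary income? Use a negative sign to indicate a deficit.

-43.8

Current account = goods balance + services balance + net primary income + net secondary income
Sum of the known components = 693.6
Net secondary income = CA - (known components) = 649.8 - 693.6 = -43.8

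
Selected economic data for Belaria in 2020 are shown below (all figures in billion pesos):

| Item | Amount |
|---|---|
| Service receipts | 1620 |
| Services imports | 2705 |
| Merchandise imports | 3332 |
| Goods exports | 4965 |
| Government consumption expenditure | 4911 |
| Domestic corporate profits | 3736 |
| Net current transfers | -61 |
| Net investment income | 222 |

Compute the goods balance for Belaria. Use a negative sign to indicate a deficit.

Goods balance = 4965 - 3332 = 1633

1633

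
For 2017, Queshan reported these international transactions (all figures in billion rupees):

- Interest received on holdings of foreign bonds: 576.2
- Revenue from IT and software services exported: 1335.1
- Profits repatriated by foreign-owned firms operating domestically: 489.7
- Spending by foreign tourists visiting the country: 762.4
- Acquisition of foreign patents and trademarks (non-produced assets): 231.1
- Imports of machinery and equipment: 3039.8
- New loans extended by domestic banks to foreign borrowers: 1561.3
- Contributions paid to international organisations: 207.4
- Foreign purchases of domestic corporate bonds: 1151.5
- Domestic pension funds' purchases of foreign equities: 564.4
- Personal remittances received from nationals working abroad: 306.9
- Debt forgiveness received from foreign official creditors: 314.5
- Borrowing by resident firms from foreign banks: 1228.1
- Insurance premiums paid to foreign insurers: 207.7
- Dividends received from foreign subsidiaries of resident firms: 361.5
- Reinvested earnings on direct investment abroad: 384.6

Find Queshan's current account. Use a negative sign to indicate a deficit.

-217.9

Goods: -3039.8
Services: 762.4 + 1335.1 - 207.7 = 1889.8
Primary income: 384.6 - 489.7 + 361.5 + 576.2 = 832.6
Secondary income: 306.9 - 207.4 = 99.5
Current account = (-3039.8) + 1889.8 + 832.6 + 99.5 = -217.9
(Excluded from the current account — capital account: acquisition of foreign patents and trademarks (non-produced assets) 231.1, debt forgiveness received from foreign official creditors 314.5; financial account: new loans extended by domestic banks to foreign borrowers 1561.3, foreign purchases of domestic corporate bonds 1151.5, domestic pension funds' purchases of foreign equities 564.4, borrowing by resident firms from foreign banks 1228.1.)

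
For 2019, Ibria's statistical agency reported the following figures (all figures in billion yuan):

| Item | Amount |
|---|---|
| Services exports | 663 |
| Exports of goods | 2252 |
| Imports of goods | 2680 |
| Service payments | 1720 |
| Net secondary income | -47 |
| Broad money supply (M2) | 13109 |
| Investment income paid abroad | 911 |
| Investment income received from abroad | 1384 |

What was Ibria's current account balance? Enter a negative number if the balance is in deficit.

Goods balance = 2252 - 2680 = -428
Services balance = 663 - 1720 = -1057
Trade balance (goods + services) = -428 + (-1057) = -1485
Net primary income = 1384 - 911 = 473
Net secondary income = -47
Current account = -1485 + 473 + (-47) = -1059

-1059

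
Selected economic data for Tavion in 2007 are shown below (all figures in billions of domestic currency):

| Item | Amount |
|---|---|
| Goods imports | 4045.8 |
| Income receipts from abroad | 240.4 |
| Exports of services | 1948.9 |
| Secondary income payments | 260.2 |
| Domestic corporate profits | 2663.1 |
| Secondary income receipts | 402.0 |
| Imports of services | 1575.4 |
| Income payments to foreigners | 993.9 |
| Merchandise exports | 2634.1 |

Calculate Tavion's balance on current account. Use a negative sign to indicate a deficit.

Goods balance = 2634.1 - 4045.8 = -1411.7
Services balance = 1948.9 - 1575.4 = 373.5
Trade balance (goods + services) = -1411.7 + 373.5 = -1038.2
Net primary income = 240.4 - 993.9 = -753.5
Net secondary income = 402.0 - 260.2 = 141.8
Current account = -1038.2 + (-753.5) + 141.8 = -1649.9

-1649.9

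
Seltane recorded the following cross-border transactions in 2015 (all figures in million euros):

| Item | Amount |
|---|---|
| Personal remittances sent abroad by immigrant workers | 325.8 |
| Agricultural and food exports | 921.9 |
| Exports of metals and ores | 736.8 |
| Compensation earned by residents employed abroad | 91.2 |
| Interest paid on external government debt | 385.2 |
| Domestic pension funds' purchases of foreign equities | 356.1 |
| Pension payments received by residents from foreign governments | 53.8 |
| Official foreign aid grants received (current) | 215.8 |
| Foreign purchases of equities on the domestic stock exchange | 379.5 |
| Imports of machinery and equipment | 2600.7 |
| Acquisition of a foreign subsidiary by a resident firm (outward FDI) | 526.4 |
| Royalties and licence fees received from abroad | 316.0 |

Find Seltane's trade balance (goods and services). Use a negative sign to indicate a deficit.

Goods: -2600.7 + 921.9 + 736.8 = -942.0
Services: 316.0
Trade balance = -942.0 + 316.0 = -626.0
(Excluded from the trade balance — secondary income: personal remittances sent abroad by immigrant workers 325.8, pension payments received by residents from foreign governments 53.8, official foreign aid grants received (current) 215.8; primary income: compensation earned by residents employed abroad 91.2, interest paid on external government debt 385.2; financial account: domestic pension funds' purchases of foreign equities 356.1, foreign purchases of equities on the domestic stock exchange 379.5, acquisition of a foreign subsidiary by a resident firm (outward FDI) 526.4.)

-626.0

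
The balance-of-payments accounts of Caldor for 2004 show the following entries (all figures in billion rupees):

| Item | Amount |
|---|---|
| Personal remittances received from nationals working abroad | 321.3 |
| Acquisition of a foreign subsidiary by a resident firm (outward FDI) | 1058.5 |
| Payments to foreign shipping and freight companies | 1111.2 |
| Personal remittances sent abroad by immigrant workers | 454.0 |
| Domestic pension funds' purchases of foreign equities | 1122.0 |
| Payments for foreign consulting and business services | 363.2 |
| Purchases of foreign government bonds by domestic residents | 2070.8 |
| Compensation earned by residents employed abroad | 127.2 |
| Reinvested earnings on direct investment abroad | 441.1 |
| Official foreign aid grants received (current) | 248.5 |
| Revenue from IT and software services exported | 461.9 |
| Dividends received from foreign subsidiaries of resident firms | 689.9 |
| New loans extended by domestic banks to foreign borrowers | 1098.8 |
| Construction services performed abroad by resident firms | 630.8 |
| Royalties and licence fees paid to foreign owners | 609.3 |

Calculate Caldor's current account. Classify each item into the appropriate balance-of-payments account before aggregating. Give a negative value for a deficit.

383.0

Services: -609.3 + 461.9 - 1111.2 - 363.2 + 630.8 = -991.0
Primary income: 127.2 + 689.9 + 441.1 = 1258.2
Secondary income: -454.0 + 321.3 + 248.5 = 115.8
Current account = (-991.0) + 1258.2 + 115.8 = 383.0
(Excluded from the current account — financial account: acquisition of a foreign subsidiary by a resident firm (outward FDI) 1058.5, domestic pension funds' purchases of foreign equities 1122.0, purchases of foreign government bonds by domestic residents 2070.8, new loans extended by domestic banks to foreign borrowers 1098.8.)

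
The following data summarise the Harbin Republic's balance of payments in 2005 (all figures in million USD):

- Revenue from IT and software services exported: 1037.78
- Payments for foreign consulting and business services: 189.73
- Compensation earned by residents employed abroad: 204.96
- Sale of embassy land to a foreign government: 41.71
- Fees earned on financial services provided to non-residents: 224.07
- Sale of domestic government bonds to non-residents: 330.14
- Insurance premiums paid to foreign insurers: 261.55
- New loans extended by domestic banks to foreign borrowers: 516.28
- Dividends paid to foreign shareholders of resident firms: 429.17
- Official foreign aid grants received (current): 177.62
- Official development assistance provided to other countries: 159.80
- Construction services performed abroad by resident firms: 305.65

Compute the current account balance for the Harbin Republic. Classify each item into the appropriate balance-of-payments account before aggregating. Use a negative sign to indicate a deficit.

Services: 305.65 - 261.55 - 189.73 + 224.07 + 1037.78 = 1116.22
Primary income: 204.96 - 429.17 = -224.21
Secondary income: 177.62 - 159.80 = 17.82
Current account = 1116.22 + (-224.21) + 17.82 = 909.83
(Excluded from the current account — capital account: sale of embassy land to a foreign government 41.71; financial account: sale of domestic government bonds to non-residents 330.14, new loans extended by domestic banks to foreign borrowers 516.28.)

909.83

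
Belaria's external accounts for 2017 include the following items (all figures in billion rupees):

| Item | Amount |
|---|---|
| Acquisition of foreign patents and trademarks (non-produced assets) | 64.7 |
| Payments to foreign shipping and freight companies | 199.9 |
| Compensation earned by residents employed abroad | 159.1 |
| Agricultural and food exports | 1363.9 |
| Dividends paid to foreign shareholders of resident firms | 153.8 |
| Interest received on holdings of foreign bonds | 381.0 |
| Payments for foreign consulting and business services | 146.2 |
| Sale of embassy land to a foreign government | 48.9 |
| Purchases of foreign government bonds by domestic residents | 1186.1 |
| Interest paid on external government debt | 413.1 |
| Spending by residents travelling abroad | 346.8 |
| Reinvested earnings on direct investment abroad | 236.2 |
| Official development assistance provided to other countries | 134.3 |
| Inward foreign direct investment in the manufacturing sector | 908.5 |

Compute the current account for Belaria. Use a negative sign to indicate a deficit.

746.1

Goods: 1363.9
Services: -199.9 - 146.2 - 346.8 = -692.9
Primary income: -413.1 + 159.1 + 381.0 - 153.8 + 236.2 = 209.4
Secondary income: -134.3
Current account = 1363.9 + (-692.9) + 209.4 + (-134.3) = 746.1
(Excluded from the current account — capital account: acquisition of foreign patents and trademarks (non-produced assets) 64.7, sale of embassy land to a foreign government 48.9; financial account: purchases of foreign government bonds by domestic residents 1186.1, inward foreign direct investment in the manufacturing sector 908.5.)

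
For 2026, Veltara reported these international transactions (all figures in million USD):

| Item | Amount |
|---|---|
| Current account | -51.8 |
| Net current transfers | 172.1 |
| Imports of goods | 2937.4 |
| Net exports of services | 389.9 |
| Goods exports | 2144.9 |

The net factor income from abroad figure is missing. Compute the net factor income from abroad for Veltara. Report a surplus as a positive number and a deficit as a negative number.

178.7

Current account = goods balance + services balance + net primary income + net secondary income
Sum of the known components = -230.5
Net factor income from abroad = CA - (known components) = -51.8 - (-230.5) = 178.7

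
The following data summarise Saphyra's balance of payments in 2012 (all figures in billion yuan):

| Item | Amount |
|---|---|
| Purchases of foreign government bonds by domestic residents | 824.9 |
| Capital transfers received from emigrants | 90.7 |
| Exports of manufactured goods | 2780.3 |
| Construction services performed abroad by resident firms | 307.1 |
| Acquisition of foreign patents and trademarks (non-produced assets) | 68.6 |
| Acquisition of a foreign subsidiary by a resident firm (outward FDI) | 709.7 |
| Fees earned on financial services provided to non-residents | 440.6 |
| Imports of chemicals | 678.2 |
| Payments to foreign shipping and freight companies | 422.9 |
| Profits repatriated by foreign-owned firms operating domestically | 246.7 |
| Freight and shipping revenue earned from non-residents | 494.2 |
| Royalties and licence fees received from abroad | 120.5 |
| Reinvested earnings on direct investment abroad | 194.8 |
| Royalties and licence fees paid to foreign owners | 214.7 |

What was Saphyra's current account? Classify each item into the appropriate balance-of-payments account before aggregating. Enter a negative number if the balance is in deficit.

2775.0

Goods: 2780.3 - 678.2 = 2102.1
Services: -422.9 - 214.7 + 440.6 + 494.2 + 307.1 + 120.5 = 724.8
Primary income: -246.7 + 194.8 = -51.9
Current account = 2102.1 + 724.8 + (-51.9) = 2775.0
(Excluded from the current account — financial account: purchases of foreign government bonds by domestic residents 824.9, acquisition of a foreign subsidiary by a resident firm (outward FDI) 709.7; capital account: capital transfers received from emigrants 90.7, acquisition of foreign patents and trademarks (non-produced assets) 68.6.)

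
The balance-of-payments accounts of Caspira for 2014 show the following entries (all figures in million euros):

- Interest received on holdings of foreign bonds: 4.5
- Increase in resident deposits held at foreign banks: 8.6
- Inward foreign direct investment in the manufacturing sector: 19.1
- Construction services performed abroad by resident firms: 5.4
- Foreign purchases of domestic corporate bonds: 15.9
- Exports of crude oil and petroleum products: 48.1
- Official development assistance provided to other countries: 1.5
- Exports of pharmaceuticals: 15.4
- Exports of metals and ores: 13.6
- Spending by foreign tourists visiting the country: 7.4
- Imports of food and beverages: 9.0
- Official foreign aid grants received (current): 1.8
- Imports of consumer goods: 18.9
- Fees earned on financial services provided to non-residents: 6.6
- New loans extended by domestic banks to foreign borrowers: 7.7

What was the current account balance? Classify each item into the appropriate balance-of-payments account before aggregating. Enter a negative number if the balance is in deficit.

73.4

Goods: -9.0 + 13.6 + 48.1 - 18.9 + 15.4 = 49.2
Services: 5.4 + 6.6 + 7.4 = 19.4
Primary income: 4.5
Secondary income: -1.5 + 1.8 = 0.3
Current account = 49.2 + 19.4 + 4.5 + 0.3 = 73.4
(Excluded from the current account — financial account: increase in resident deposits held at foreign banks 8.6, inward foreign direct investment in the manufacturing sector 19.1, foreign purchases of domestic corporate bonds 15.9, new loans extended by domestic banks to foreign borrowers 7.7.)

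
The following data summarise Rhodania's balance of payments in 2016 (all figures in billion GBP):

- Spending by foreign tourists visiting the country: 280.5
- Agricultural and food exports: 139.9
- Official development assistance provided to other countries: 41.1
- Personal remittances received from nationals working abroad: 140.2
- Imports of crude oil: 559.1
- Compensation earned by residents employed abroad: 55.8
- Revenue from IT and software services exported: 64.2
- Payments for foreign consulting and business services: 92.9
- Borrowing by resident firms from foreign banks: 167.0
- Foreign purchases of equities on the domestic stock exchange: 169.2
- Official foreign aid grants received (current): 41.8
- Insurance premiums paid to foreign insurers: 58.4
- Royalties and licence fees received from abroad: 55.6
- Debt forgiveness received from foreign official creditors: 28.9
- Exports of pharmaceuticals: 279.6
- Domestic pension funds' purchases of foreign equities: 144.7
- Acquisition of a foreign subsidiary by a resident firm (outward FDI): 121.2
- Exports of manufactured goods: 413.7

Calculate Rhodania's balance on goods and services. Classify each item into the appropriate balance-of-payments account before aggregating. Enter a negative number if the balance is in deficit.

523.1

Goods: 139.9 + 413.7 - 559.1 + 279.6 = 274.1
Services: 280.5 - 58.4 + 64.2 + 55.6 - 92.9 = 249.0
Trade balance = 274.1 + 249.0 = 523.1
(Excluded from the trade balance — secondary income: official development assistance provided to other countries 41.1, personal remittances received from nationals working abroad 140.2, official foreign aid grants received (current) 41.8; primary income: compensation earned by residents employed abroad 55.8; financial account: borrowing by resident firms from foreign banks 167.0, foreign purchases of equities on the domestic stock exchange 169.2, domestic pension funds' purchases of foreign equities 144.7, acquisition of a foreign subsidiary by a resident firm (outward FDI) 121.2; capital account: debt forgiveness received from foreign official creditors 28.9.)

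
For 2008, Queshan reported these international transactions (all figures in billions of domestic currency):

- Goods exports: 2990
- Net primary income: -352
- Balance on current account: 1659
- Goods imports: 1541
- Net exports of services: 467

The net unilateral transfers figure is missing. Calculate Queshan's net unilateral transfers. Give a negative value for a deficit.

95

Current account = goods balance + services balance + net primary income + net secondary income
Sum of the known components = 1564
Net unilateral transfers = CA - (known components) = 1659 - 1564 = 95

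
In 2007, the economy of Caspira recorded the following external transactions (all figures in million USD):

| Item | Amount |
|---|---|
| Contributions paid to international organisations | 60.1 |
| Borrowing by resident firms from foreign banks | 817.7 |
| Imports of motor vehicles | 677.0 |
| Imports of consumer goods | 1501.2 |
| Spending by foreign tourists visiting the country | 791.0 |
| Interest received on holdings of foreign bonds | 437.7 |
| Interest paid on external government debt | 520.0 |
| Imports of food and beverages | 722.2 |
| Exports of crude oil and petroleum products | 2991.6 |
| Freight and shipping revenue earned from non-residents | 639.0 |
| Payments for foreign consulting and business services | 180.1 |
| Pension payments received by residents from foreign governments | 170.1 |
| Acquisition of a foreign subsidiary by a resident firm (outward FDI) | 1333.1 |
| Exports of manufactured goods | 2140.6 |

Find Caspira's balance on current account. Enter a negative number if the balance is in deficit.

Goods: 2140.6 - 677.0 - 722.2 + 2991.6 - 1501.2 = 2231.8
Services: 639.0 + 791.0 - 180.1 = 1249.9
Primary income: 437.7 - 520.0 = -82.3
Secondary income: 170.1 - 60.1 = 110.0
Current account = 2231.8 + 1249.9 + (-82.3) + 110.0 = 3509.4
(Excluded from the current account — financial account: borrowing by resident firms from foreign banks 817.7, acquisition of a foreign subsidiary by a resident firm (outward FDI) 1333.1.)

3509.4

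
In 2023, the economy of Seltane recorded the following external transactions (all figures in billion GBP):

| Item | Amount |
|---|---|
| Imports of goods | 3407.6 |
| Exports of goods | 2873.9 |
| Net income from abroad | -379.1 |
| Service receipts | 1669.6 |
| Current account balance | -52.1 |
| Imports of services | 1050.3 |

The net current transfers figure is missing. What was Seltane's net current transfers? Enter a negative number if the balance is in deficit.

Current account = goods balance + services balance + net primary income + net secondary income
Sum of the known components = -293.5
Net current transfers = CA - (known components) = -52.1 - (-293.5) = 241.4

241.4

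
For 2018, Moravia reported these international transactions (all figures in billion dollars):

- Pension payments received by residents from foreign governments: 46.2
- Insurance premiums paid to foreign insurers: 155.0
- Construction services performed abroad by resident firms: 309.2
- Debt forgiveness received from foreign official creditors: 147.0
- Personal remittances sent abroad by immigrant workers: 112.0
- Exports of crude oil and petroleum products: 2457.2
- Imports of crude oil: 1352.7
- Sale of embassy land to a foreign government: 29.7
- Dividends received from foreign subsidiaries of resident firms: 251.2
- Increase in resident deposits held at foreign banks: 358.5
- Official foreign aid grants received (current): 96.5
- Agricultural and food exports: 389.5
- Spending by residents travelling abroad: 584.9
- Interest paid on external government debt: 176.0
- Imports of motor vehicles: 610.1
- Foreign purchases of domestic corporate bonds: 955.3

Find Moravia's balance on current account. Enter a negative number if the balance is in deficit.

559.1

Goods: -1352.7 - 610.1 + 389.5 + 2457.2 = 883.9
Services: -584.9 - 155.0 + 309.2 = -430.7
Primary income: 251.2 - 176.0 = 75.2
Secondary income: -112.0 + 96.5 + 46.2 = 30.7
Current account = 883.9 + (-430.7) + 75.2 + 30.7 = 559.1
(Excluded from the current account — capital account: debt forgiveness received from foreign official creditors 147.0, sale of embassy land to a foreign government 29.7; financial account: increase in resident deposits held at foreign banks 358.5, foreign purchases of domestic corporate bonds 955.3.)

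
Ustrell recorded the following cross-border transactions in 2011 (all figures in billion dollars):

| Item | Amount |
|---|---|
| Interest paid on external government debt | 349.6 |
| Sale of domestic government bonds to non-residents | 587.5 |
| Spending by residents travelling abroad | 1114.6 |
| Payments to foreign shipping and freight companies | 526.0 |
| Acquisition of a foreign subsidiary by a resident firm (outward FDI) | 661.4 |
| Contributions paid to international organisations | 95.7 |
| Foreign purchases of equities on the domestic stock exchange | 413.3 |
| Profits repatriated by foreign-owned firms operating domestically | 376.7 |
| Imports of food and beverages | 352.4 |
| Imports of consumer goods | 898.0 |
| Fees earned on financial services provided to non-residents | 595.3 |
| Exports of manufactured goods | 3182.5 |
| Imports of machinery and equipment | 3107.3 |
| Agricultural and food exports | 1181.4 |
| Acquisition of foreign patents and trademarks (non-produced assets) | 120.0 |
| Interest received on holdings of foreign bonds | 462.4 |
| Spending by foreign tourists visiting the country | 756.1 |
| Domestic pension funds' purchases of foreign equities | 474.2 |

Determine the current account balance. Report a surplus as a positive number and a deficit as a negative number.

-642.6

Goods: 1181.4 - 3107.3 + 3182.5 - 352.4 - 898.0 = 6.2
Services: 756.1 - 1114.6 - 526.0 + 595.3 = -289.2
Primary income: 462.4 - 349.6 - 376.7 = -263.9
Secondary income: -95.7
Current account = 6.2 + (-289.2) + (-263.9) + (-95.7) = -642.6
(Excluded from the current account — financial account: sale of domestic government bonds to non-residents 587.5, acquisition of a foreign subsidiary by a resident firm (outward FDI) 661.4, foreign purchases of equities on the domestic stock exchange 413.3, domestic pension funds' purchases of foreign equities 474.2; capital account: acquisition of foreign patents and trademarks (non-produced assets) 120.0.)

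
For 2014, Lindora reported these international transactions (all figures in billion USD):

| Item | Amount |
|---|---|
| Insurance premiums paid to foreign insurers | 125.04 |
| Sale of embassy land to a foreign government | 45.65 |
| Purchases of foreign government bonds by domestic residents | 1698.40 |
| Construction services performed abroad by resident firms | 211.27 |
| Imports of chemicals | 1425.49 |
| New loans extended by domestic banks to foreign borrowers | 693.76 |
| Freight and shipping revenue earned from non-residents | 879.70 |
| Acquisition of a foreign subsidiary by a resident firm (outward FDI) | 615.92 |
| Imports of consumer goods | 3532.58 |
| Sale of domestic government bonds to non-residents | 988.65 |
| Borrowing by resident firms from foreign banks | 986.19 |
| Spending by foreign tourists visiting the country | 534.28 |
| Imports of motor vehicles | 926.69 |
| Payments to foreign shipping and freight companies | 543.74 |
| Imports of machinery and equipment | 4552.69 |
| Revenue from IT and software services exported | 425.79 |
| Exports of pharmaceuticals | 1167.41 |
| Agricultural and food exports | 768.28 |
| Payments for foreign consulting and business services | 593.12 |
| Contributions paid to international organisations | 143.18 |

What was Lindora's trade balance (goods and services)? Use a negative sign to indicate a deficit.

Goods: 1167.41 - 3532.58 - 1425.49 + 768.28 - 4552.69 - 926.69 = -8501.76
Services: -593.12 + 425.79 + 211.27 - 543.74 + 534.28 + 879.70 - 125.04 = 789.14
Trade balance = -8501.76 + 789.14 = -7712.62
(Excluded from the trade balance — capital account: sale of embassy land to a foreign government 45.65; financial account: purchases of foreign government bonds by domestic residents 1698.40, new loans extended by domestic banks to foreign borrowers 693.76, acquisition of a foreign subsidiary by a resident firm (outward FDI) 615.92, sale of domestic government bonds to non-residents 988.65, borrowing by resident firms from foreign banks 986.19; secondary income: contributions paid to international organisations 143.18.)

-7712.62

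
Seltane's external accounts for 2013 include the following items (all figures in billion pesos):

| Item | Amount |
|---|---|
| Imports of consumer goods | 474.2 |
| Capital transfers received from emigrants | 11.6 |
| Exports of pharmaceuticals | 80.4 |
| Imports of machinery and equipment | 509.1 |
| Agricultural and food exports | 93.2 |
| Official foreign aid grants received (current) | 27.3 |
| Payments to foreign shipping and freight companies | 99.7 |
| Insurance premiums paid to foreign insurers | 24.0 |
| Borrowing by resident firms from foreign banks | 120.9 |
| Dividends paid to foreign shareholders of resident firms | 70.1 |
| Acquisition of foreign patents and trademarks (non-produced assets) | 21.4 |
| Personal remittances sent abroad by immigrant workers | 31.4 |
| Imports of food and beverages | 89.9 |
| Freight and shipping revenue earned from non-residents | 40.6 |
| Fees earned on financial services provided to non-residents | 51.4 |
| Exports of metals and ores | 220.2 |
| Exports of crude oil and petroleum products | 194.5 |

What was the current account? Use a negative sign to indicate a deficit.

Goods: -474.2 + 80.4 + 194.5 + 93.2 - 89.9 + 220.2 - 509.1 = -484.9
Services: 51.4 + 40.6 - 24.0 - 99.7 = -31.7
Primary income: -70.1
Secondary income: -31.4 + 27.3 = -4.1
Current account = (-484.9) + (-31.7) + (-70.1) + (-4.1) = -590.8
(Excluded from the current account — capital account: capital transfers received from emigrants 11.6, acquisition of foreign patents and trademarks (non-produced assets) 21.4; financial account: borrowing by resident firms from foreign banks 120.9.)

-590.8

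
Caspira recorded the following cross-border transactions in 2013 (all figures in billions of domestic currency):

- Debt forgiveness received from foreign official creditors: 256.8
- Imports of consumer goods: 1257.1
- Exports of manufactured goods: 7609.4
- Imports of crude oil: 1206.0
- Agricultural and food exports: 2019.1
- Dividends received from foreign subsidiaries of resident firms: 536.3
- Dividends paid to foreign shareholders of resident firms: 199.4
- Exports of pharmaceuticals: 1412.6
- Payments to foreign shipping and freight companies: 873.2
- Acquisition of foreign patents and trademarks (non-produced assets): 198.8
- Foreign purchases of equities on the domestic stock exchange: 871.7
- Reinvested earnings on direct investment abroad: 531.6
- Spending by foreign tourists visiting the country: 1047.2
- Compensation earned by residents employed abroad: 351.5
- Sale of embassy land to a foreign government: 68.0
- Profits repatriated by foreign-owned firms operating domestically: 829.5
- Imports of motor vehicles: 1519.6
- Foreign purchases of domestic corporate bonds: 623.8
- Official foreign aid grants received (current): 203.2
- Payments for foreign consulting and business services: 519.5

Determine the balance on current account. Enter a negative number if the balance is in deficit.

7306.6

Goods: -1257.1 - 1519.6 + 2019.1 - 1206.0 + 1412.6 + 7609.4 = 7058.4
Services: 1047.2 - 873.2 - 519.5 = -345.5
Primary income: 536.3 + 351.5 + 531.6 - 199.4 - 829.5 = 390.5
Secondary income: 203.2
Current account = 7058.4 + (-345.5) + 390.5 + 203.2 = 7306.6
(Excluded from the current account — capital account: debt forgiveness received from foreign official creditors 256.8, acquisition of foreign patents and trademarks (non-produced assets) 198.8, sale of embassy land to a foreign government 68.0; financial account: foreign purchases of equities on the domestic stock exchange 871.7, foreign purchases of domestic corporate bonds 623.8.)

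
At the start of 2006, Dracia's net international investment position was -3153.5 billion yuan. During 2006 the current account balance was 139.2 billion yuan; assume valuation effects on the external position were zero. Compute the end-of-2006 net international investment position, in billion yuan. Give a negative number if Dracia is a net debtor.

With no valuation effects, change in NIIP = current account = 139.2
End-of-year NIIP = -3153.5 + 139.2 = -3014.3

-3014.3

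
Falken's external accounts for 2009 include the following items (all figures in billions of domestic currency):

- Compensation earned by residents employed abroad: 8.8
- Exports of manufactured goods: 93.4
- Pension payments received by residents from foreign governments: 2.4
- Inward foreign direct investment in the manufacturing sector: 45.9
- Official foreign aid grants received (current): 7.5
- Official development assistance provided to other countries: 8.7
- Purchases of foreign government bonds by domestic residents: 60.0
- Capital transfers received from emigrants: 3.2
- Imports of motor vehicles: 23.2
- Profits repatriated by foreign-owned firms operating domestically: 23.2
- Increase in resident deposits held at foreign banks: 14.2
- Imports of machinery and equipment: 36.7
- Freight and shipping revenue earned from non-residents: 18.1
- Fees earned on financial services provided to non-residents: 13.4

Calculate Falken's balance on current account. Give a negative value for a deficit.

51.8

Goods: 93.4 - 23.2 - 36.7 = 33.5
Services: 13.4 + 18.1 = 31.5
Primary income: -23.2 + 8.8 = -14.4
Secondary income: -8.7 + 2.4 + 7.5 = 1.2
Current account = 33.5 + 31.5 + (-14.4) + 1.2 = 51.8
(Excluded from the current account — financial account: inward foreign direct investment in the manufacturing sector 45.9, purchases of foreign government bonds by domestic residents 60.0, increase in resident deposits held at foreign banks 14.2; capital account: capital transfers received from emigrants 3.2.)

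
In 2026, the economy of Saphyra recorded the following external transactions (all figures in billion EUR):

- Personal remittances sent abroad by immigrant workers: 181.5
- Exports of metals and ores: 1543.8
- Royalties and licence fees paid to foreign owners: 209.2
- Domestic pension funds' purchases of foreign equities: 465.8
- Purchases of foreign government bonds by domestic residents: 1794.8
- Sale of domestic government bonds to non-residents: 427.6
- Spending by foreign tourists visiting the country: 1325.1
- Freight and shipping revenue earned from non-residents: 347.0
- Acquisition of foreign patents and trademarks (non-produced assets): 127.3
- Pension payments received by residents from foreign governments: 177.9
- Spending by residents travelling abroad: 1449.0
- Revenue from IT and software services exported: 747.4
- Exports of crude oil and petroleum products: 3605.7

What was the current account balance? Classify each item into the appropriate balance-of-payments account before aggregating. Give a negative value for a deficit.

Goods: 3605.7 + 1543.8 = 5149.5
Services: -1449.0 - 209.2 + 347.0 + 747.4 + 1325.1 = 761.3
Secondary income: 177.9 - 181.5 = -3.6
Current account = 5149.5 + 761.3 + (-3.6) = 5907.2
(Excluded from the current account — financial account: domestic pension funds' purchases of foreign equities 465.8, purchases of foreign government bonds by domestic residents 1794.8, sale of domestic government bonds to non-residents 427.6; capital account: acquisition of foreign patents and trademarks (non-produced assets) 127.3.)

5907.2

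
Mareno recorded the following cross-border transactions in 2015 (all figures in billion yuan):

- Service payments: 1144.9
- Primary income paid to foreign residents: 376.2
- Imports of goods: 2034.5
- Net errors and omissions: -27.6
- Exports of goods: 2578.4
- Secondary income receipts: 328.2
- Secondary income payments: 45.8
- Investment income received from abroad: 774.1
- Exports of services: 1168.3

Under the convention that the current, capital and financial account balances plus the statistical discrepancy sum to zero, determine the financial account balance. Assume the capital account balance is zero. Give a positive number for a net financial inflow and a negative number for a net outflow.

Goods balance = 2578.4 - 2034.5 = 543.9
Services balance = 1168.3 - 1144.9 = 23.4
Trade balance (goods + services) = 543.9 + 23.4 = 567.3
Net primary income = 774.1 - 376.2 = 397.9
Net secondary income = 328.2 - 45.8 = 282.4
Current account = 567.3 + 397.9 + 282.4 = 1247.6
Financial account = -(1247.6 + (-27.6)) = -1220.0

-1220.0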